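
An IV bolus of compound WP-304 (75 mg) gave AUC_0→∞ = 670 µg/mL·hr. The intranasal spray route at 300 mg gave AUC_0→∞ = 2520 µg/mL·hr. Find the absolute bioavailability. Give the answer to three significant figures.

F = 0.940

F = (AUC_ev / D_ev) / (AUC_iv / D_iv)
  = (2520/300) / (670/75)
  = 8.4 / 8.93333 = 0.9403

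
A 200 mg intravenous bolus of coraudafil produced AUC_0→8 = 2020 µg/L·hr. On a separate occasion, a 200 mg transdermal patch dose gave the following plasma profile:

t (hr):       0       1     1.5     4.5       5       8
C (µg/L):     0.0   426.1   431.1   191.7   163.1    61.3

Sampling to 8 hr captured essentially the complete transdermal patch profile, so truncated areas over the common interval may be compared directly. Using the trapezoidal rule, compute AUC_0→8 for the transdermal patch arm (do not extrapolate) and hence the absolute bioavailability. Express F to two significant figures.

F = 0.88

Trapezoidal AUC_0→8 (transdermal patch):
  [0→1]: (0.0+426.1)/2 × 1 = 213.05
  [1→1.5]: (426.1+431.1)/2 × 0.5 = 214.3
  [1.5→4.5]: (431.1+191.7)/2 × 3 = 934.2
  [4.5→5]: (191.7+163.1)/2 × 0.5 = 88.7
  [5→8]: (163.1+61.3)/2 × 3 = 336.6
  Sum = 1786.85 µg/L·hr
F = (AUC_ev/D_ev)/(AUC_iv/D_iv) = (1786.85/200)/(2020/200) = 8.93425/10.1 = 0.8846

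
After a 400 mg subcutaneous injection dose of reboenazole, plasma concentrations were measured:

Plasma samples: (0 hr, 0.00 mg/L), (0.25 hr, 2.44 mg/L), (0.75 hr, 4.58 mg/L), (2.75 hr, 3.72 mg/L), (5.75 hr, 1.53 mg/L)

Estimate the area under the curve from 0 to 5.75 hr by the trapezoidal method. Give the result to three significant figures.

Trapezoidal AUC_0→5.75:
  [0→0.25]: (0.00+2.44)/2 × 0.25 = 0.305
  [0.25→0.75]: (2.44+4.58)/2 × 0.5 = 1.755
  [0.75→2.75]: (4.58+3.72)/2 × 2 = 8.3
  [2.75→5.75]: (3.72+1.53)/2 × 3 = 7.875
  Sum = 18.235 mg/L·hr

AUC = 18.2 mg/L·hr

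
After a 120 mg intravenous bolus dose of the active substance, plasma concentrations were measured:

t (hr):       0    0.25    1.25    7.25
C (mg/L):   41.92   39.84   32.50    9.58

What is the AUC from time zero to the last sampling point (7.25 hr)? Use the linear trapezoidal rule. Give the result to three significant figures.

AUC = 173 mg/L·hr

Trapezoidal AUC_0→7.25:
  [0→0.25]: (41.92+39.84)/2 × 0.25 = 10.22
  [0.25→1.25]: (39.84+32.50)/2 × 1 = 36.17
  [1.25→7.25]: (32.50+9.58)/2 × 6 = 126.24
  Sum = 172.63 mg/L·hr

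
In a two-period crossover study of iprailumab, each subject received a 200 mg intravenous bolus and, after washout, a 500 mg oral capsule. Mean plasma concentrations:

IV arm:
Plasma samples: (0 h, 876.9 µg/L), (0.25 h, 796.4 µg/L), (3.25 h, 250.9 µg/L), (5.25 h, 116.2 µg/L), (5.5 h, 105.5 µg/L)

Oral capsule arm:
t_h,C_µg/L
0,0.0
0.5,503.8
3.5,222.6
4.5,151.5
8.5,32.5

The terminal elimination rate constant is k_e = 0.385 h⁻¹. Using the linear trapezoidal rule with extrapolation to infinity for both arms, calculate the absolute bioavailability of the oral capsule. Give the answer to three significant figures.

Trapezoidal AUC_0→5.5 (IV):
  [0→0.25]: (876.9+796.4)/2 × 0.25 = 209.1625
  [0.25→3.25]: (796.4+250.9)/2 × 3 = 1570.95
  [3.25→5.25]: (250.9+116.2)/2 × 2 = 367.1
  [5.25→5.5]: (116.2+105.5)/2 × 0.25 = 27.7125
  Sum = 2174.925 µg/L·h
IV tail: 105.5/0.385 = 274.026; AUC_iv,0→∞ = 2174.925 + 274.026 = 2448.951 µg/L·h
Trapezoidal AUC_0→8.5 (oral capsule):
  [0→0.5]: (0.0+503.8)/2 × 0.5 = 125.95
  [0.5→3.5]: (503.8+222.6)/2 × 3 = 1089.6
  [3.5→4.5]: (222.6+151.5)/2 × 1 = 187.05
  [4.5→8.5]: (151.5+32.5)/2 × 4 = 368.0
  Sum = 1770.6 µg/L·h
oral capsule tail: 32.5/0.385 = 84.416; AUC_ev,0→∞ = 1770.6 + 84.416 = 1855.016 µg/L·h
F = (AUC_ev/D_ev)/(AUC_iv/D_iv) = (1855.016/500)/(2448.951/200) = 3.710032/12.244755 = 0.3030

F = 0.303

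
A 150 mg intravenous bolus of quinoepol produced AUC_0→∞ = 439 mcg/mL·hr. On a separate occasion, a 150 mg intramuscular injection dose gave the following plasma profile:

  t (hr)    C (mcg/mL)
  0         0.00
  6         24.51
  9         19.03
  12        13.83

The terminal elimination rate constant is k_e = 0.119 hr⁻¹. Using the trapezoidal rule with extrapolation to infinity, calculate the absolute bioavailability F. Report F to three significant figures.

Trapezoidal AUC_0→12 (intramuscular injection):
  [0→6]: (0.00+24.51)/2 × 6 = 73.53
  [6→9]: (24.51+19.03)/2 × 3 = 65.31
  [9→12]: (19.03+13.83)/2 × 3 = 49.29
  Sum = 188.13 mcg/mL·hr
Tail: C_last/k_e = 13.83/0.119 = 116.218
AUC_0→∞ (intramuscular injection) = 188.13 + 116.218 = 304.348 mcg/mL·hr
F = (AUC_ev/D_ev)/(AUC_iv/D_iv) = (304.348/150)/(439/150) = 2.02899/2.92667 = 0.6933

F = 0.693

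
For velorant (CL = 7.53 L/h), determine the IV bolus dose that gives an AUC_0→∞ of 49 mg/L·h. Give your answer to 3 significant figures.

Dose = 369 mg

Dose_iv = CL × AUC_0→∞
     = 7.53 × 49 = 368.97 mg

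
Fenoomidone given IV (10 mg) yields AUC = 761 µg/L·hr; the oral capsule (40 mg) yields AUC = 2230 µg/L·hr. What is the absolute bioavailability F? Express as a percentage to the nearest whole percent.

F = 73%

F = (AUC_ev / D_ev) / (AUC_iv / D_iv)
  = (2230/40) / (761/10)
  = 55.75 / 76.1 = 0.7326
  = 73.26%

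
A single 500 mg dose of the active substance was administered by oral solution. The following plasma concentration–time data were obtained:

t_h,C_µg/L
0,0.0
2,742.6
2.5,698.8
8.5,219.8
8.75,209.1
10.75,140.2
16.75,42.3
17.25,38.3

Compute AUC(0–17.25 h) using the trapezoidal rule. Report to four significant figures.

AUC = 4829 µg/L·h

Trapezoidal AUC_0→17.25:
  [0→2]: (0.0+742.6)/2 × 2 = 742.6
  [2→2.5]: (742.6+698.8)/2 × 0.5 = 360.35
  [2.5→8.5]: (698.8+219.8)/2 × 6 = 2755.8
  [8.5→8.75]: (219.8+209.1)/2 × 0.25 = 53.6125
  [8.75→10.75]: (209.1+140.2)/2 × 2 = 349.3
  [10.75→16.75]: (140.2+42.3)/2 × 6 = 547.5
  [16.75→17.25]: (42.3+38.3)/2 × 0.5 = 20.15
  Sum = 4829.3125 µg/L·h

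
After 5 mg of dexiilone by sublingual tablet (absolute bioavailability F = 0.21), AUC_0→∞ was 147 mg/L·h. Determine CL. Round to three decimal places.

CL = F × Dose / AUC_0→∞
   = 0.21 × 5 / 147 = 0.00714286 L/h

CL = 0.007 L/h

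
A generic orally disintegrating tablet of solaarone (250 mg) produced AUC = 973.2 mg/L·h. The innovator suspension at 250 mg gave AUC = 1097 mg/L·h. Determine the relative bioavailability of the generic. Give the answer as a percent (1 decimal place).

F_rel = (AUC_test/D_test) / (AUC_ref/D_ref)
      = (973.2/250) / (1097/250)
      = 3.8928 / 4.388 = 0.8871 = 88.71%

F_rel = 88.7%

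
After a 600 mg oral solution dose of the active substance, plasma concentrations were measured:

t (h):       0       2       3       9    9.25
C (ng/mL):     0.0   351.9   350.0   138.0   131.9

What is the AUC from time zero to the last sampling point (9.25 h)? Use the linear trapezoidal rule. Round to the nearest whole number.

AUC = 2201 ng/mL·h

Trapezoidal AUC_0→9.25:
  [0→2]: (0.0+351.9)/2 × 2 = 351.9
  [2→3]: (351.9+350.0)/2 × 1 = 350.95
  [3→9]: (350.0+138.0)/2 × 6 = 1464.0
  [9→9.25]: (138.0+131.9)/2 × 0.25 = 33.7375
  Sum = 2200.5875 ng/mL·h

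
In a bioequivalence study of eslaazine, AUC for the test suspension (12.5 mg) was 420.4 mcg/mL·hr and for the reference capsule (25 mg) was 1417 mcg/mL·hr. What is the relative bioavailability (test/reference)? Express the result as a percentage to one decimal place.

F_rel = (AUC_test/D_test) / (AUC_ref/D_ref)
      = (420.4/12.5) / (1417/25)
      = 33.632 / 56.68 = 0.5934 = 59.34%

F_rel = 59.3%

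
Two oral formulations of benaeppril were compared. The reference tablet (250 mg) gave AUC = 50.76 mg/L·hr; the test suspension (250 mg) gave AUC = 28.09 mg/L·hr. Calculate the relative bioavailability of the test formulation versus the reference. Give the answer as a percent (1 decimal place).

F_rel = 55.3%

F_rel = (AUC_test/D_test) / (AUC_ref/D_ref)
      = (28.09/250) / (50.76/250)
      = 0.11236 / 0.20304 = 0.5534 = 55.34%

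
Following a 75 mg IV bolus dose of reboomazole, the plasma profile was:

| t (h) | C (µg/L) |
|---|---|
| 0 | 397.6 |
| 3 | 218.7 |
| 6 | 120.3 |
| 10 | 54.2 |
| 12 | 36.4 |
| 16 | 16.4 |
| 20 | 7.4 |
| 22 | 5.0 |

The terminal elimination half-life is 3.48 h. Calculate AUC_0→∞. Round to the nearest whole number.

AUC = 2063 µg/L·h

Trapezoidal AUC_0→22:
  [0→3]: (397.6+218.7)/2 × 3 = 924.45
  [3→6]: (218.7+120.3)/2 × 3 = 508.5
  [6→10]: (120.3+54.2)/2 × 4 = 349.0
  [10→12]: (54.2+36.4)/2 × 2 = 90.6
  [12→16]: (36.4+16.4)/2 × 4 = 105.6
  [16→20]: (16.4+7.4)/2 × 4 = 47.6
  [20→22]: (7.4+5.0)/2 × 2 = 12.4
  Sum = 2038.15 µg/L·h
k_e = ln2 / t½ = 0.693147 / 3.48 = 0.1992 h^-1
Extrapolated tail: C_last / k_e = 5.0 / 0.1992 = 25.100
AUC_0→∞ = 2038.15 + 25.100 = 2063.25 µg/L·h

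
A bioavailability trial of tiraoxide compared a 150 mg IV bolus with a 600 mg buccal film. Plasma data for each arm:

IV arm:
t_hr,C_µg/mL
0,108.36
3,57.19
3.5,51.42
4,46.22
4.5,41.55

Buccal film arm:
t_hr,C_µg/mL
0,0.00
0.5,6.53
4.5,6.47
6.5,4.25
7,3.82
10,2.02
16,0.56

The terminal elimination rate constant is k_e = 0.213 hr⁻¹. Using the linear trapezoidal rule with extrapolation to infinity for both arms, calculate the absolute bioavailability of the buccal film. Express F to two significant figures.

Trapezoidal AUC_0→4.5 (IV):
  [0→3]: (108.36+57.19)/2 × 3 = 248.325
  [3→3.5]: (57.19+51.42)/2 × 0.5 = 27.1525
  [3.5→4]: (51.42+46.22)/2 × 0.5 = 24.41
  [4→4.5]: (46.22+41.55)/2 × 0.5 = 21.9425
  Sum = 321.83 µg/mL·hr
IV tail: 41.55/0.213 = 195.070; AUC_iv,0→∞ = 321.83 + 195.070 = 516.9 µg/mL·hr
Trapezoidal AUC_0→16 (buccal film):
  [0→0.5]: (0.00+6.53)/2 × 0.5 = 1.6325
  [0.5→4.5]: (6.53+6.47)/2 × 4 = 26.0
  [4.5→6.5]: (6.47+4.25)/2 × 2 = 10.72
  [6.5→7]: (4.25+3.82)/2 × 0.5 = 2.0175
  [7→10]: (3.82+2.02)/2 × 3 = 8.76
  [10→16]: (2.02+0.56)/2 × 6 = 7.74
  Sum = 56.87 µg/mL·hr
buccal film tail: 0.56/0.213 = 2.629; AUC_ev,0→∞ = 56.87 + 2.629 = 59.499 µg/mL·hr
F = (AUC_ev/D_ev)/(AUC_iv/D_iv) = (59.499/600)/(516.9/150) = 0.099165/3.446 = 0.0288

F = 0.029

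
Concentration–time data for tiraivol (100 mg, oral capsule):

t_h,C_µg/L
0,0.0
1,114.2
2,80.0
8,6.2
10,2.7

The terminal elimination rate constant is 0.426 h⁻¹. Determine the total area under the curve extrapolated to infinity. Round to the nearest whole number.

AUC = 428 µg/L·h

Trapezoidal AUC_0→10:
  [0→1]: (0.0+114.2)/2 × 1 = 57.1
  [1→2]: (114.2+80.0)/2 × 1 = 97.1
  [2→8]: (80.0+6.2)/2 × 6 = 258.6
  [8→10]: (6.2+2.7)/2 × 2 = 8.9
  Sum = 421.7 µg/L·h
Extrapolated tail: C_last / k_e = 2.7 / 0.426 = 6.338
AUC_0→∞ = 421.7 + 6.338 = 428.038 µg/L·h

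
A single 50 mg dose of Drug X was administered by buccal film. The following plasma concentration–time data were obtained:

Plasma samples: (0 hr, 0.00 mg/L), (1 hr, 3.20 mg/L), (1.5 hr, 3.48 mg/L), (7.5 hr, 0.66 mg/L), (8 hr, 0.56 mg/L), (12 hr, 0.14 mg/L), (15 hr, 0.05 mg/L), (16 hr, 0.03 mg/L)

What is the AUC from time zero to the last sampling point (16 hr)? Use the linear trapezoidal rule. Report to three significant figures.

Trapezoidal AUC_0→16:
  [0→1]: (0.00+3.20)/2 × 1 = 1.6
  [1→1.5]: (3.20+3.48)/2 × 0.5 = 1.67
  [1.5→7.5]: (3.48+0.66)/2 × 6 = 12.42
  [7.5→8]: (0.66+0.56)/2 × 0.5 = 0.305
  [8→12]: (0.56+0.14)/2 × 4 = 1.4
  [12→15]: (0.14+0.05)/2 × 3 = 0.285
  [15→16]: (0.05+0.03)/2 × 1 = 0.04
  Sum = 17.72 mg/L·hr

AUC = 17.7 mg/L·hr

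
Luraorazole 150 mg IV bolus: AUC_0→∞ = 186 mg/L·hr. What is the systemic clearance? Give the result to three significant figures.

CL = Dose_iv / AUC_0→∞
   = 150 / 186 = 0.806452 L/hr

CL = 0.806 L/hr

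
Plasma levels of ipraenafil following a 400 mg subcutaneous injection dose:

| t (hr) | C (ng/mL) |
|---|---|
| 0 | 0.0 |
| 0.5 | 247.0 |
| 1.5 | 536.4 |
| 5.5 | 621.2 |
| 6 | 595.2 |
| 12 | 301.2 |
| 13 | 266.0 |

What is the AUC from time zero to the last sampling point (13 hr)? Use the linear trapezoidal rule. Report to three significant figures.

AUC = 6050 ng/mL·hr

Trapezoidal AUC_0→13:
  [0→0.5]: (0.0+247.0)/2 × 0.5 = 61.75
  [0.5→1.5]: (247.0+536.4)/2 × 1 = 391.7
  [1.5→5.5]: (536.4+621.2)/2 × 4 = 2315.2
  [5.5→6]: (621.2+595.2)/2 × 0.5 = 304.1
  [6→12]: (595.2+301.2)/2 × 6 = 2689.2
  [12→13]: (301.2+266.0)/2 × 1 = 283.6
  Sum = 6045.55 ng/mL·hr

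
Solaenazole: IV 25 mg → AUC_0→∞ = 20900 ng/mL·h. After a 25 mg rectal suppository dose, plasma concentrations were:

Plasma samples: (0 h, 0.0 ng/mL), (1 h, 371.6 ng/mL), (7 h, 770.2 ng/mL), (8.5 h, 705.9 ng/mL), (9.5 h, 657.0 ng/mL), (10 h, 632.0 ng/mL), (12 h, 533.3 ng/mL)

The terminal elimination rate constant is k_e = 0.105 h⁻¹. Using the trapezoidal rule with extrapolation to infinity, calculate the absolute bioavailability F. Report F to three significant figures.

Trapezoidal AUC_0→12 (rectal suppository):
  [0→1]: (0.0+371.6)/2 × 1 = 185.8
  [1→7]: (371.6+770.2)/2 × 6 = 3425.4
  [7→8.5]: (770.2+705.9)/2 × 1.5 = 1107.075
  [8.5→9.5]: (705.9+657.0)/2 × 1 = 681.45
  [9.5→10]: (657.0+632.0)/2 × 0.5 = 322.25
  [10→12]: (632.0+533.3)/2 × 2 = 1165.3
  Sum = 6887.275 ng/mL·h
Tail: C_last/k_e = 533.3/0.105 = 5079.048
AUC_0→∞ (rectal suppository) = 6887.275 + 5079.048 = 11966.323 ng/mL·h
F = (AUC_ev/D_ev)/(AUC_iv/D_iv) = (11966.323/25)/(20900/25) = 478.65292/836 = 0.5726

F = 0.573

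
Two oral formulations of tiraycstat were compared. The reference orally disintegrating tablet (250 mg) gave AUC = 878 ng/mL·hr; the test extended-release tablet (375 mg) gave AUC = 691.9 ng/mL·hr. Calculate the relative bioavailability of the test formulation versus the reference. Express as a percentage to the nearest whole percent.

F_rel = (AUC_test/D_test) / (AUC_ref/D_ref)
      = (691.9/375) / (878/250)
      = 1.84507 / 3.512 = 0.5254 = 52.54%

F_rel = 53%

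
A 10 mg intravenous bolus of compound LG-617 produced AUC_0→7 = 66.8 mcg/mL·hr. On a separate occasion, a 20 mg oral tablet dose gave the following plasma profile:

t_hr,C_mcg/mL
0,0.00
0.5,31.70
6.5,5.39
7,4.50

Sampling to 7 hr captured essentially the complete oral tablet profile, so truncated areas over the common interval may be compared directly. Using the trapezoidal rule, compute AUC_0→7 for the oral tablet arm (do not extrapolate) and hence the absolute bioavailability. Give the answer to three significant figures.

F = 0.911

Trapezoidal AUC_0→7 (oral tablet):
  [0→0.5]: (0.00+31.70)/2 × 0.5 = 7.925
  [0.5→6.5]: (31.70+5.39)/2 × 6 = 111.27
  [6.5→7]: (5.39+4.50)/2 × 0.5 = 2.4725
  Sum = 121.6675 mcg/mL·hr
F = (AUC_ev/D_ev)/(AUC_iv/D_iv) = (121.6675/20)/(66.8/10) = 6.083375/6.68 = 0.9107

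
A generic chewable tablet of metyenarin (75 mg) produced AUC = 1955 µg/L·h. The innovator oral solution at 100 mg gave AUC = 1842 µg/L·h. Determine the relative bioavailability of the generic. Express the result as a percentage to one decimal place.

F_rel = (AUC_test/D_test) / (AUC_ref/D_ref)
      = (1955/75) / (1842/100)
      = 26.0667 / 18.42 = 1.4151 = 141.51%

F_rel = 141.5%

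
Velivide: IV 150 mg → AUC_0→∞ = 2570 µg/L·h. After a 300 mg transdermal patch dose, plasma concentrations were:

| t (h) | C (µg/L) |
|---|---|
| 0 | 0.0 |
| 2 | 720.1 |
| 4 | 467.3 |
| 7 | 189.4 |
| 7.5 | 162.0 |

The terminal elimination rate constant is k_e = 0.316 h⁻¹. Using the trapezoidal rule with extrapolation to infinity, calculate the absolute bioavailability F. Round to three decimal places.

F = 0.680

Trapezoidal AUC_0→7.5 (transdermal patch):
  [0→2]: (0.0+720.1)/2 × 2 = 720.1
  [2→4]: (720.1+467.3)/2 × 2 = 1187.4
  [4→7]: (467.3+189.4)/2 × 3 = 985.05
  [7→7.5]: (189.4+162.0)/2 × 0.5 = 87.85
  Sum = 2980.4 µg/L·h
Tail: C_last/k_e = 162.0/0.316 = 512.658
AUC_0→∞ (transdermal patch) = 2980.4 + 512.658 = 3493.058 µg/L·h
F = (AUC_ev/D_ev)/(AUC_iv/D_iv) = (3493.058/300)/(2570/150) = 11.6435/17.1333 = 0.6796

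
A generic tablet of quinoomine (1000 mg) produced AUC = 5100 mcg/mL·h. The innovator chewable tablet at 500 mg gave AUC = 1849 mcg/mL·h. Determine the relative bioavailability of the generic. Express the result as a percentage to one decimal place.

F_rel = 137.9%

F_rel = (AUC_test/D_test) / (AUC_ref/D_ref)
      = (5100/1000) / (1849/500)
      = 5.1 / 3.698 = 1.3791 = 137.91%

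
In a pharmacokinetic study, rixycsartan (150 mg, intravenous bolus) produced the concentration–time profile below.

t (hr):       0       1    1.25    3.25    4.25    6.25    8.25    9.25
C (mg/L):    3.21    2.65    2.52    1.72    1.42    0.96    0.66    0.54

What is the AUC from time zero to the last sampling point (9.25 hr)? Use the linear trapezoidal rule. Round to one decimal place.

AUC = 14.0 mg/L·hr

Trapezoidal AUC_0→9.25:
  [0→1]: (3.21+2.65)/2 × 1 = 2.93
  [1→1.25]: (2.65+2.52)/2 × 0.25 = 0.64625
  [1.25→3.25]: (2.52+1.72)/2 × 2 = 4.24
  [3.25→4.25]: (1.72+1.42)/2 × 1 = 1.57
  [4.25→6.25]: (1.42+0.96)/2 × 2 = 2.38
  [6.25→8.25]: (0.96+0.66)/2 × 2 = 1.62
  [8.25→9.25]: (0.66+0.54)/2 × 1 = 0.6
  Sum = 13.98625 mg/L·hr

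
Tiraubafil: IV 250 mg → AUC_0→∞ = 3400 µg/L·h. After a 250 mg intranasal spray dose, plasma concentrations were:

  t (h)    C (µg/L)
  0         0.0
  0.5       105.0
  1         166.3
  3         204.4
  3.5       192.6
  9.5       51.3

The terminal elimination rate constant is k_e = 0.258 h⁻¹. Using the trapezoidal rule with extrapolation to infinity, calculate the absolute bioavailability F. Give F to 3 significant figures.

Trapezoidal AUC_0→9.5 (intranasal spray):
  [0→0.5]: (0.0+105.0)/2 × 0.5 = 26.25
  [0.5→1]: (105.0+166.3)/2 × 0.5 = 67.825
  [1→3]: (166.3+204.4)/2 × 2 = 370.7
  [3→3.5]: (204.4+192.6)/2 × 0.5 = 99.25
  [3.5→9.5]: (192.6+51.3)/2 × 6 = 731.7
  Sum = 1295.725 µg/L·h
Tail: C_last/k_e = 51.3/0.258 = 198.837
AUC_0→∞ (intranasal spray) = 1295.725 + 198.837 = 1494.562 µg/L·h
F = (AUC_ev/D_ev)/(AUC_iv/D_iv) = (1494.562/250)/(3400/250) = 5.978248/13.6 = 0.4396

F = 0.440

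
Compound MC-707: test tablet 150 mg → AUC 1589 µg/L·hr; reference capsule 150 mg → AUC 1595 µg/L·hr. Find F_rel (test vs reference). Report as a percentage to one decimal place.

F_rel = 99.6%

F_rel = (AUC_test/D_test) / (AUC_ref/D_ref)
      = (1589/150) / (1595/150)
      = 10.5933 / 10.6333 = 0.9962 = 99.62%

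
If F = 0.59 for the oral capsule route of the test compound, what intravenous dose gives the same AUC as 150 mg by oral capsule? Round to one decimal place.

D_iv = 88.5 mg

Systemic exposure from an extravascular dose = F × D_ev, so the equivalent IV dose is F × D_ev.
D_iv = F × D_ev = 0.59 × 150 = 88.5 mg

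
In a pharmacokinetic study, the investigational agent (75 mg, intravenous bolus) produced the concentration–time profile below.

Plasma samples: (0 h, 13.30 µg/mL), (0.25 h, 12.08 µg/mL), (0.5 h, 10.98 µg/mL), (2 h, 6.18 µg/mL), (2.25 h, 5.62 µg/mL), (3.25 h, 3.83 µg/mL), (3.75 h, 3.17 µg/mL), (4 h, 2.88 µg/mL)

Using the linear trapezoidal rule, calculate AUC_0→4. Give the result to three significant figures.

AUC = 27.6 µg/mL·h

Trapezoidal AUC_0→4:
  [0→0.25]: (13.30+12.08)/2 × 0.25 = 3.1725
  [0.25→0.5]: (12.08+10.98)/2 × 0.25 = 2.8825
  [0.5→2]: (10.98+6.18)/2 × 1.5 = 12.87
  [2→2.25]: (6.18+5.62)/2 × 0.25 = 1.475
  [2.25→3.25]: (5.62+3.83)/2 × 1 = 4.725
  [3.25→3.75]: (3.83+3.17)/2 × 0.5 = 1.75
  [3.75→4]: (3.17+2.88)/2 × 0.25 = 0.75625
  Sum = 27.63125 µg/mL·h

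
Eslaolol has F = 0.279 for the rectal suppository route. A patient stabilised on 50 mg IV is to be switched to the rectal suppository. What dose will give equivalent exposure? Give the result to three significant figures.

For equal systemic exposure: F × D_ev = D_iv
D_ev = D_iv / F = 50 / 0.279 = 179.211 mg

D_rectal = 179 mg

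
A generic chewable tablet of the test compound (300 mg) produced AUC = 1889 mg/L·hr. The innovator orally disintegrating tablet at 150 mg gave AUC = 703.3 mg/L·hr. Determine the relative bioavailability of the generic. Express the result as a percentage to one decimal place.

F_rel = 134.3%

F_rel = (AUC_test/D_test) / (AUC_ref/D_ref)
      = (1889/300) / (703.3/150)
      = 6.29667 / 4.68867 = 1.3430 = 134.30%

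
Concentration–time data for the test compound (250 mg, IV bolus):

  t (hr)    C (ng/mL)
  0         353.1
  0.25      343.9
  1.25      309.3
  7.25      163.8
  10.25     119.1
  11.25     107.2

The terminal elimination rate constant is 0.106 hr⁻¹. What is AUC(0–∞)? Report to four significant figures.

AUC = 3382 ng/mL·hr

Trapezoidal AUC_0→11.25:
  [0→0.25]: (353.1+343.9)/2 × 0.25 = 87.125
  [0.25→1.25]: (343.9+309.3)/2 × 1 = 326.6
  [1.25→7.25]: (309.3+163.8)/2 × 6 = 1419.3
  [7.25→10.25]: (163.8+119.1)/2 × 3 = 424.35
  [10.25→11.25]: (119.1+107.2)/2 × 1 = 113.15
  Sum = 2370.525 ng/mL·hr
Extrapolated tail: C_last / k_e = 107.2 / 0.106 = 1011.321
AUC_0→∞ = 2370.525 + 1011.321 = 3381.846 ng/mL·hr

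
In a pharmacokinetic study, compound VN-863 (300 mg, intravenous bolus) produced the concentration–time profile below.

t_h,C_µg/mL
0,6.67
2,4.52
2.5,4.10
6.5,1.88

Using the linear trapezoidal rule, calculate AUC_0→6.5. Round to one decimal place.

AUC = 25.3 µg/mL·h

Trapezoidal AUC_0→6.5:
  [0→2]: (6.67+4.52)/2 × 2 = 11.19
  [2→2.5]: (4.52+4.10)/2 × 0.5 = 2.155
  [2.5→6.5]: (4.10+1.88)/2 × 4 = 11.96
  Sum = 25.305 µg/mL·h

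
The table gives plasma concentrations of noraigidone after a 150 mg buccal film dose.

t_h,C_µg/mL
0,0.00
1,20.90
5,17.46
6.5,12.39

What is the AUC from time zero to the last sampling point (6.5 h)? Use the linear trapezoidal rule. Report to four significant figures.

Trapezoidal AUC_0→6.5:
  [0→1]: (0.00+20.90)/2 × 1 = 10.45
  [1→5]: (20.90+17.46)/2 × 4 = 76.72
  [5→6.5]: (17.46+12.39)/2 × 1.5 = 22.3875
  Sum = 109.5575 µg/mL·h

AUC = 109.6 µg/mL·h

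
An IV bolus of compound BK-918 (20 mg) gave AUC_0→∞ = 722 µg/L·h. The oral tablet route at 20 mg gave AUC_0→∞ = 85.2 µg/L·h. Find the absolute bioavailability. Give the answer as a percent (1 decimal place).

F = (AUC_ev / D_ev) / (AUC_iv / D_iv)
  = (85.2/20) / (722/20)
  = 4.26 / 36.1 = 0.1180
  = 11.80%

F = 11.8%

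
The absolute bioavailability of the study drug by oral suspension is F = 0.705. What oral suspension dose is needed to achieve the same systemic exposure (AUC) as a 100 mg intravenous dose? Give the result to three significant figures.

D_oral = 142 mg

For equal systemic exposure: F × D_ev = D_iv
D_ev = D_iv / F = 100 / 0.705 = 141.844 mg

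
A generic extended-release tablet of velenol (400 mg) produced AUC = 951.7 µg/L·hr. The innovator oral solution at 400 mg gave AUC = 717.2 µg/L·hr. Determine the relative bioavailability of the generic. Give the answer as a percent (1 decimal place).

F_rel = 132.7%

F_rel = (AUC_test/D_test) / (AUC_ref/D_ref)
      = (951.7/400) / (717.2/400)
      = 2.37925 / 1.793 = 1.3270 = 132.70%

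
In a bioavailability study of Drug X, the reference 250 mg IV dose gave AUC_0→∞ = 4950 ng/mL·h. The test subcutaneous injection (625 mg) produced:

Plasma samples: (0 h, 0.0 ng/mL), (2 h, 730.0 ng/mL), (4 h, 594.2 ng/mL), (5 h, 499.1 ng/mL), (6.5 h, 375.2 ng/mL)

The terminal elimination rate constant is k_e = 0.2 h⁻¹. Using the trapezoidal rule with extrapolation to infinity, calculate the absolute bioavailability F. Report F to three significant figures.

Trapezoidal AUC_0→6.5 (subcutaneous injection):
  [0→2]: (0.0+730.0)/2 × 2 = 730.0
  [2→4]: (730.0+594.2)/2 × 2 = 1324.2
  [4→5]: (594.2+499.1)/2 × 1 = 546.65
  [5→6.5]: (499.1+375.2)/2 × 1.5 = 655.725
  Sum = 3256.575 ng/mL·h
Tail: C_last/k_e = 375.2/0.2 = 1876.000
AUC_0→∞ (subcutaneous injection) = 3256.575 + 1876.000 = 5132.575 ng/mL·h
F = (AUC_ev/D_ev)/(AUC_iv/D_iv) = (5132.575/625)/(4950/250) = 8.21212/19.8 = 0.4148

F = 0.415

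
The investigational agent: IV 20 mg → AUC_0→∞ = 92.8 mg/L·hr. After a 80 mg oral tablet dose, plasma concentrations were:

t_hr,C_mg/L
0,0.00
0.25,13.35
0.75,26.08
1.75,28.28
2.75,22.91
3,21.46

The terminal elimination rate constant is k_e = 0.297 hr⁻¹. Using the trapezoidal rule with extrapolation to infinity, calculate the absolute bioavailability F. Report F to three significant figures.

Trapezoidal AUC_0→3 (oral tablet):
  [0→0.25]: (0.00+13.35)/2 × 0.25 = 1.66875
  [0.25→0.75]: (13.35+26.08)/2 × 0.5 = 9.8575
  [0.75→1.75]: (26.08+28.28)/2 × 1 = 27.18
  [1.75→2.75]: (28.28+22.91)/2 × 1 = 25.595
  [2.75→3]: (22.91+21.46)/2 × 0.25 = 5.54625
  Sum = 69.8475 mg/L·hr
Tail: C_last/k_e = 21.46/0.297 = 72.256
AUC_0→∞ (oral tablet) = 69.8475 + 72.256 = 142.1035 mg/L·hr
F = (AUC_ev/D_ev)/(AUC_iv/D_iv) = (142.1035/80)/(92.8/20) = 1.77629/4.64 = 0.3828

F = 0.383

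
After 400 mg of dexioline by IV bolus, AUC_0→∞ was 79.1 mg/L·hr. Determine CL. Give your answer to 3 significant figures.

CL = 5.06 L/hr

CL = Dose_iv / AUC_0→∞
   = 400 / 79.1 = 5.05689 L/hr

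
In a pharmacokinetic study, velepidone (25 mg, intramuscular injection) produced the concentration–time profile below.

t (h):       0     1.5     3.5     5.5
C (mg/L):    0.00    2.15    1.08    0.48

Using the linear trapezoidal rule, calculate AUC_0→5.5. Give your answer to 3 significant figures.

AUC = 6.40 mg/L·h

Trapezoidal AUC_0→5.5:
  [0→1.5]: (0.00+2.15)/2 × 1.5 = 1.6125
  [1.5→3.5]: (2.15+1.08)/2 × 2 = 3.23
  [3.5→5.5]: (1.08+0.48)/2 × 2 = 1.56
  Sum = 6.4025 mg/L·h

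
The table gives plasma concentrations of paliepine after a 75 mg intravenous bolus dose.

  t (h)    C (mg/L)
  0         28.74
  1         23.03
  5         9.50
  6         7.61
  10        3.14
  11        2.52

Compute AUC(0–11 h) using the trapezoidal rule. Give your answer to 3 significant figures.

AUC = 124 mg/L·h

Trapezoidal AUC_0→11:
  [0→1]: (28.74+23.03)/2 × 1 = 25.885
  [1→5]: (23.03+9.50)/2 × 4 = 65.06
  [5→6]: (9.50+7.61)/2 × 1 = 8.555
  [6→10]: (7.61+3.14)/2 × 4 = 21.5
  [10→11]: (3.14+2.52)/2 × 1 = 2.83
  Sum = 123.83 mg/L·h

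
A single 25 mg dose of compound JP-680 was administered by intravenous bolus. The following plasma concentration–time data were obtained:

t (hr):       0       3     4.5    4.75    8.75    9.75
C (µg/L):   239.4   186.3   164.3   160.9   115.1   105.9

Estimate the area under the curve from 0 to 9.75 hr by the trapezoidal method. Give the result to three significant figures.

Trapezoidal AUC_0→9.75:
  [0→3]: (239.4+186.3)/2 × 3 = 638.55
  [3→4.5]: (186.3+164.3)/2 × 1.5 = 262.95
  [4.5→4.75]: (164.3+160.9)/2 × 0.25 = 40.65
  [4.75→8.75]: (160.9+115.1)/2 × 4 = 552.0
  [8.75→9.75]: (115.1+105.9)/2 × 1 = 110.5
  Sum = 1604.65 µg/L·hr

AUC = 1600 µg/L·hr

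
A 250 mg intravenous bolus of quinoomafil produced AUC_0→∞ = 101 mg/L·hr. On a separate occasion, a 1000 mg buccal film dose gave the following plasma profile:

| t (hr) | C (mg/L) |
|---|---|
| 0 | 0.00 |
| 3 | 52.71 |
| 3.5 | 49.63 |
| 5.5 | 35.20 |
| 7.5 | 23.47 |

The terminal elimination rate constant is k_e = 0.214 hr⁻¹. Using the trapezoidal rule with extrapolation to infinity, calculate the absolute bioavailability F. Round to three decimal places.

F = 0.886

Trapezoidal AUC_0→7.5 (buccal film):
  [0→3]: (0.00+52.71)/2 × 3 = 79.065
  [3→3.5]: (52.71+49.63)/2 × 0.5 = 25.585
  [3.5→5.5]: (49.63+35.20)/2 × 2 = 84.83
  [5.5→7.5]: (35.20+23.47)/2 × 2 = 58.67
  Sum = 248.15 mg/L·hr
Tail: C_last/k_e = 23.47/0.214 = 109.673
AUC_0→∞ (buccal film) = 248.15 + 109.673 = 357.823 mg/L·hr
F = (AUC_ev/D_ev)/(AUC_iv/D_iv) = (357.823/1000)/(101/250) = 0.357823/0.404 = 0.8857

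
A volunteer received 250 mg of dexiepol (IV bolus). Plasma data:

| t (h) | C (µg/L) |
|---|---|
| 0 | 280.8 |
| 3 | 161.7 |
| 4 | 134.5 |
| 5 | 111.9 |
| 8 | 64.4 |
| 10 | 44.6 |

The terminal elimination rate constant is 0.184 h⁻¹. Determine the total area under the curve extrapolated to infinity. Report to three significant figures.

Trapezoidal AUC_0→10:
  [0→3]: (280.8+161.7)/2 × 3 = 663.75
  [3→4]: (161.7+134.5)/2 × 1 = 148.1
  [4→5]: (134.5+111.9)/2 × 1 = 123.2
  [5→8]: (111.9+64.4)/2 × 3 = 264.45
  [8→10]: (64.4+44.6)/2 × 2 = 109.0
  Sum = 1308.5 µg/L·h
Extrapolated tail: C_last / k_e = 44.6 / 0.184 = 242.391
AUC_0→∞ = 1308.5 + 242.391 = 1550.891 µg/L·h

AUC = 1550 µg/L·h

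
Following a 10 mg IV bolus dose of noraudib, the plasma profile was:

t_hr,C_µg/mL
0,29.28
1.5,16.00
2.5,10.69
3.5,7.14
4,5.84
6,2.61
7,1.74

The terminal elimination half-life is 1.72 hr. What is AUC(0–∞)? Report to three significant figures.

Trapezoidal AUC_0→7:
  [0→1.5]: (29.28+16.00)/2 × 1.5 = 33.96
  [1.5→2.5]: (16.00+10.69)/2 × 1 = 13.345
  [2.5→3.5]: (10.69+7.14)/2 × 1 = 8.915
  [3.5→4]: (7.14+5.84)/2 × 0.5 = 3.245
  [4→6]: (5.84+2.61)/2 × 2 = 8.45
  [6→7]: (2.61+1.74)/2 × 1 = 2.175
  Sum = 70.09 µg/mL·hr
k_e = ln2 / t½ = 0.693147 / 1.72 = 0.4030 hr^-1
Extrapolated tail: C_last / k_e = 1.74 / 0.403 = 4.318
AUC_0→∞ = 70.09 + 4.318 = 74.408 µg/mL·hr

AUC = 74.4 µg/mL·hr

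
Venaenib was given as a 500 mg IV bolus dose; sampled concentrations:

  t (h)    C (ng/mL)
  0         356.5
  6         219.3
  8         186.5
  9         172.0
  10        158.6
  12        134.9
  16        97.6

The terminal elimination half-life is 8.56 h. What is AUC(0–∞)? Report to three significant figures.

AUC = 4440 ng/mL·h

Trapezoidal AUC_0→16:
  [0→6]: (356.5+219.3)/2 × 6 = 1727.4
  [6→8]: (219.3+186.5)/2 × 2 = 405.8
  [8→9]: (186.5+172.0)/2 × 1 = 179.25
  [9→10]: (172.0+158.6)/2 × 1 = 165.3
  [10→12]: (158.6+134.9)/2 × 2 = 293.5
  [12→16]: (134.9+97.6)/2 × 4 = 465.0
  Sum = 3236.25 ng/mL·h
k_e = ln2 / t½ = 0.693147 / 8.56 = 0.0810 h^-1
Extrapolated tail: C_last / k_e = 97.6 / 0.081 = 1204.938
AUC_0→∞ = 3236.25 + 1204.938 = 4441.188 ng/mL·h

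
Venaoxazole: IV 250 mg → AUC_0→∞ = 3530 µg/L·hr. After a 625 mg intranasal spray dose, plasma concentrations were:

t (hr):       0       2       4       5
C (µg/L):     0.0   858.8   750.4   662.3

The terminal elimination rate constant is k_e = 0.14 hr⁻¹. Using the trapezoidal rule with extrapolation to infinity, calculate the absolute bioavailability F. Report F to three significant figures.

Trapezoidal AUC_0→5 (intranasal spray):
  [0→2]: (0.0+858.8)/2 × 2 = 858.8
  [2→4]: (858.8+750.4)/2 × 2 = 1609.2
  [4→5]: (750.4+662.3)/2 × 1 = 706.35
  Sum = 3174.35 µg/L·hr
Tail: C_last/k_e = 662.3/0.14 = 4730.714
AUC_0→∞ (intranasal spray) = 3174.35 + 4730.714 = 7905.064 µg/L·hr
F = (AUC_ev/D_ev)/(AUC_iv/D_iv) = (7905.064/625)/(3530/250) = 12.6481/14.12 = 0.8958

F = 0.896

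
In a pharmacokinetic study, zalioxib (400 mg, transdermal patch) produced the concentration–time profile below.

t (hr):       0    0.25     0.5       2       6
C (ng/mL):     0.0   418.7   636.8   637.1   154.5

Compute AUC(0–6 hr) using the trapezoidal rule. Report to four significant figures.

AUC = 2723 ng/mL·hr

Trapezoidal AUC_0→6:
  [0→0.25]: (0.0+418.7)/2 × 0.25 = 52.3375
  [0.25→0.5]: (418.7+636.8)/2 × 0.25 = 131.9375
  [0.5→2]: (636.8+637.1)/2 × 1.5 = 955.425
  [2→6]: (637.1+154.5)/2 × 4 = 1583.2
  Sum = 2722.9 ng/mL·hr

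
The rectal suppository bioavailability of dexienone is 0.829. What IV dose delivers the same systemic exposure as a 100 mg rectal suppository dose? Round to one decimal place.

D_iv = 82.9 mg

Systemic exposure from an extravascular dose = F × D_ev, so the equivalent IV dose is F × D_ev.
D_iv = F × D_ev = 0.829 × 100 = 82.9 mg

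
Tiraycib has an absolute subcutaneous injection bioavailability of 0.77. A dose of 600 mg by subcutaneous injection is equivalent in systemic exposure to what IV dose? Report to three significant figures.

D_iv = 462 mg

Systemic exposure from an extravascular dose = F × D_ev, so the equivalent IV dose is F × D_ev.
D_iv = F × D_ev = 0.77 × 600 = 462 mg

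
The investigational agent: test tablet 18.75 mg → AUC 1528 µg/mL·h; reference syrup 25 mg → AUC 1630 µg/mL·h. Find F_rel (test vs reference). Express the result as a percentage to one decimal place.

F_rel = (AUC_test/D_test) / (AUC_ref/D_ref)
      = (1528/18.75) / (1630/25)
      = 81.4933 / 65.2 = 1.2499 = 124.99%

F_rel = 125.0%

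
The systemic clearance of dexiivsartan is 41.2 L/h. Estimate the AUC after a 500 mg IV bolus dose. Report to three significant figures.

AUC = 12.1 mg/L·h

AUC_0→∞ = Dose_iv / CL
        = 500 / 41.2 = 12.1359 mg/L·h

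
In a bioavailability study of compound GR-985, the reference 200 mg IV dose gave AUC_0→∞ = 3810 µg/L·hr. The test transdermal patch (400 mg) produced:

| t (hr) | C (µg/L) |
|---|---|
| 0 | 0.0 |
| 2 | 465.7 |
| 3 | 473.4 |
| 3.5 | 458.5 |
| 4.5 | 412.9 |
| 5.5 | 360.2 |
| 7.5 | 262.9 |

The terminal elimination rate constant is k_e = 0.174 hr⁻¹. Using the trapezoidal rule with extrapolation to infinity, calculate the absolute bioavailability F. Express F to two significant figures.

Trapezoidal AUC_0→7.5 (transdermal patch):
  [0→2]: (0.0+465.7)/2 × 2 = 465.7
  [2→3]: (465.7+473.4)/2 × 1 = 469.55
  [3→3.5]: (473.4+458.5)/2 × 0.5 = 232.975
  [3.5→4.5]: (458.5+412.9)/2 × 1 = 435.7
  [4.5→5.5]: (412.9+360.2)/2 × 1 = 386.55
  [5.5→7.5]: (360.2+262.9)/2 × 2 = 623.1
  Sum = 2613.575 µg/L·hr
Tail: C_last/k_e = 262.9/0.174 = 1510.920
AUC_0→∞ (transdermal patch) = 2613.575 + 1510.920 = 4124.495 µg/L·hr
F = (AUC_ev/D_ev)/(AUC_iv/D_iv) = (4124.495/400)/(3810/200) = 10.3112/19.05 = 0.5413

F = 0.54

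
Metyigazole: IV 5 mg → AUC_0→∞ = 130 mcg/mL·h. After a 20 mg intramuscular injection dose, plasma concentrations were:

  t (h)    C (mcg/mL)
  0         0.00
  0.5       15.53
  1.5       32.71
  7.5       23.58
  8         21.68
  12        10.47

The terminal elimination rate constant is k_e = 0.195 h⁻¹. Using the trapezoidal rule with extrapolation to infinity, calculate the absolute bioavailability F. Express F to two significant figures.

F = 0.63

Trapezoidal AUC_0→12 (intramuscular injection):
  [0→0.5]: (0.00+15.53)/2 × 0.5 = 3.8825
  [0.5→1.5]: (15.53+32.71)/2 × 1 = 24.12
  [1.5→7.5]: (32.71+23.58)/2 × 6 = 168.87
  [7.5→8]: (23.58+21.68)/2 × 0.5 = 11.315
  [8→12]: (21.68+10.47)/2 × 4 = 64.3
  Sum = 272.4875 mcg/mL·h
Tail: C_last/k_e = 10.47/0.195 = 53.692
AUC_0→∞ (intramuscular injection) = 272.4875 + 53.692 = 326.1795 mcg/mL·h
F = (AUC_ev/D_ev)/(AUC_iv/D_iv) = (326.1795/20)/(130/5) = 16.308975/26 = 0.6273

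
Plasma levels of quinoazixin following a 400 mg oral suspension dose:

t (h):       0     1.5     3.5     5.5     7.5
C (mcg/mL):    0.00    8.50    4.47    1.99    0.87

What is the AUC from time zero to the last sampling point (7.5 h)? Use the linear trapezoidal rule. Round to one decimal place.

AUC = 28.7 mcg/mL·h

Trapezoidal AUC_0→7.5:
  [0→1.5]: (0.00+8.50)/2 × 1.5 = 6.375
  [1.5→3.5]: (8.50+4.47)/2 × 2 = 12.97
  [3.5→5.5]: (4.47+1.99)/2 × 2 = 6.46
  [5.5→7.5]: (1.99+0.87)/2 × 2 = 2.86
  Sum = 28.665 mcg/mL·h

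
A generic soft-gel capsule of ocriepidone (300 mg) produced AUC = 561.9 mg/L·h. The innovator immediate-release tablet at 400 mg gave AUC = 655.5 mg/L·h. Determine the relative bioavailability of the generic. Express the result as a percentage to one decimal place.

F_rel = (AUC_test/D_test) / (AUC_ref/D_ref)
      = (561.9/300) / (655.5/400)
      = 1.873 / 1.63875 = 1.1429 = 114.29%

F_rel = 114.3%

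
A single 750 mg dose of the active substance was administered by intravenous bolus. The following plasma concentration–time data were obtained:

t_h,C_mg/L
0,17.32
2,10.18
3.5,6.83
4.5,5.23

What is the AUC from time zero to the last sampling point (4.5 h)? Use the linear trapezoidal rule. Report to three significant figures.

AUC = 46.3 mg/L·h

Trapezoidal AUC_0→4.5:
  [0→2]: (17.32+10.18)/2 × 2 = 27.5
  [2→3.5]: (10.18+6.83)/2 × 1.5 = 12.7575
  [3.5→4.5]: (6.83+5.23)/2 × 1 = 6.03
  Sum = 46.2875 mg/L·h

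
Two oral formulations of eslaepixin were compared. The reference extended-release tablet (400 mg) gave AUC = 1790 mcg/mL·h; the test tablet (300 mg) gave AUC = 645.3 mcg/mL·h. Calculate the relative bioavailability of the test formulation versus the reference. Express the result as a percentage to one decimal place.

F_rel = (AUC_test/D_test) / (AUC_ref/D_ref)
      = (645.3/300) / (1790/400)
      = 2.151 / 4.475 = 0.4807 = 48.07%

F_rel = 48.1%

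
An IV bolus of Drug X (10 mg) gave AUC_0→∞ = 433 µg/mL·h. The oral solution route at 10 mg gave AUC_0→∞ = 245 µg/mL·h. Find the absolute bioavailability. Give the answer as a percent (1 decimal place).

F = 56.6%

F = (AUC_ev / D_ev) / (AUC_iv / D_iv)
  = (245/10) / (433/10)
  = 24.5 / 43.3 = 0.5658
  = 56.58%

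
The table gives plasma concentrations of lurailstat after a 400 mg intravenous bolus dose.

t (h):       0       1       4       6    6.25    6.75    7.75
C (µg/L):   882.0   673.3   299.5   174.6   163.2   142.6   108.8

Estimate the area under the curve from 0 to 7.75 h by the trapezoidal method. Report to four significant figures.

Trapezoidal AUC_0→7.75:
  [0→1]: (882.0+673.3)/2 × 1 = 777.65
  [1→4]: (673.3+299.5)/2 × 3 = 1459.2
  [4→6]: (299.5+174.6)/2 × 2 = 474.1
  [6→6.25]: (174.6+163.2)/2 × 0.25 = 42.225
  [6.25→6.75]: (163.2+142.6)/2 × 0.5 = 76.45
  [6.75→7.75]: (142.6+108.8)/2 × 1 = 125.7
  Sum = 2955.325 µg/L·h

AUC = 2955 µg/L·h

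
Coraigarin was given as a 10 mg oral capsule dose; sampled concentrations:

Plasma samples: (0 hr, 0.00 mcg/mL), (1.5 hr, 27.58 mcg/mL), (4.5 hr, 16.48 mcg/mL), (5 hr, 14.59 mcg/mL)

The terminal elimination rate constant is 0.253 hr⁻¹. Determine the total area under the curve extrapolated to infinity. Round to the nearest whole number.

Trapezoidal AUC_0→5:
  [0→1.5]: (0.00+27.58)/2 × 1.5 = 20.685
  [1.5→4.5]: (27.58+16.48)/2 × 3 = 66.09
  [4.5→5]: (16.48+14.59)/2 × 0.5 = 7.7675
  Sum = 94.5425 mcg/mL·hr
Extrapolated tail: C_last / k_e = 14.59 / 0.253 = 57.668
AUC_0→∞ = 94.5425 + 57.668 = 152.2105 mcg/mL·hr

AUC = 152 mcg/mL·hr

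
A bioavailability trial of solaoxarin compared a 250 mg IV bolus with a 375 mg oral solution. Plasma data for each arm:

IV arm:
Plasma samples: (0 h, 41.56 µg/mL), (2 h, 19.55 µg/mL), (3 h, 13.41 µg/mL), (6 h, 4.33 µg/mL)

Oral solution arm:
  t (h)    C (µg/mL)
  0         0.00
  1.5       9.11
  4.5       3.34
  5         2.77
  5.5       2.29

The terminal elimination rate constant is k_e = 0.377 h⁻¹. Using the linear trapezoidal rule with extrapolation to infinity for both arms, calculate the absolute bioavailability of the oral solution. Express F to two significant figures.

Trapezoidal AUC_0→6 (IV):
  [0→2]: (41.56+19.55)/2 × 2 = 61.11
  [2→3]: (19.55+13.41)/2 × 1 = 16.48
  [3→6]: (13.41+4.33)/2 × 3 = 26.61
  Sum = 104.2 µg/mL·h
IV tail: 4.33/0.377 = 11.485; AUC_iv,0→∞ = 104.2 + 11.485 = 115.685 µg/mL·h
Trapezoidal AUC_0→5.5 (oral solution):
  [0→1.5]: (0.00+9.11)/2 × 1.5 = 6.8325
  [1.5→4.5]: (9.11+3.34)/2 × 3 = 18.675
  [4.5→5]: (3.34+2.77)/2 × 0.5 = 1.5275
  [5→5.5]: (2.77+2.29)/2 × 0.5 = 1.265
  Sum = 28.3 µg/mL·h
oral solution tail: 2.29/0.377 = 6.074; AUC_ev,0→∞ = 28.3 + 6.074 = 34.374 µg/mL·h
F = (AUC_ev/D_ev)/(AUC_iv/D_iv) = (34.374/375)/(115.685/250) = 0.091664/0.46274 = 0.1981

F = 0.20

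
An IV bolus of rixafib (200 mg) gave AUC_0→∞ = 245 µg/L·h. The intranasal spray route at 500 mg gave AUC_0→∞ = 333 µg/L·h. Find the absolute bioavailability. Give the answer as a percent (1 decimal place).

F = 54.4%

F = (AUC_ev / D_ev) / (AUC_iv / D_iv)
  = (333/500) / (245/200)
  = 0.666 / 1.225 = 0.5437
  = 54.37%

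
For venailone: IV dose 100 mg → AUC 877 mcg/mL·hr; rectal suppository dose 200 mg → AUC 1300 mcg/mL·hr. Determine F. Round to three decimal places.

F = (AUC_ev / D_ev) / (AUC_iv / D_iv)
  = (1300/200) / (877/100)
  = 6.5 / 8.77 = 0.7412

F = 0.741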